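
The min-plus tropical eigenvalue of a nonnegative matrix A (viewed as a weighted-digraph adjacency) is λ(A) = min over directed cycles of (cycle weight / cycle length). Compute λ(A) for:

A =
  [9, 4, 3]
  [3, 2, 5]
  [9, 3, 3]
λ(A) = 2

Enumerate directed cycles and compute their means (weight / length). Sample:
  cycle 0 → 0: weight = 9, length = 1, mean = 9/1 ≈ 9.000
  cycle 1 → 1: weight = 2, length = 1, mean = 2/1 ≈ 2.000
  cycle 2 → 2: weight = 3, length = 1, mean = 3/1 ≈ 3.000
  cycle 0 → 1 → 0: weight = 7, length = 2, mean = 7/2 ≈ 3.500
  cycle 0 → 2 → 0: weight = 12, length = 2, mean = 12/2 ≈ 6.000
  cycle 1 → 0 → 1: weight = 7, length = 2, mean = 7/2 ≈ 3.500
Minimum mean = 2.000, attained e.g. along the cycle 1 → 1 with weight 2 and length 1. So λ(A) = 2/1 = 2.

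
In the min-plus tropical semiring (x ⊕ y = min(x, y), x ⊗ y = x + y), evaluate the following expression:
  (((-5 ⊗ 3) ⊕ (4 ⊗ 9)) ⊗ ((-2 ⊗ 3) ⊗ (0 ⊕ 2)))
(((-5 ⊗ 3) ⊕ (4 ⊗ 9)) ⊗ ((-2 ⊗ 3) ⊗ (0 ⊕ 2))) = -1

Expand innermost to outermost. Recall ⊕ takes the minimum of its arguments and ⊗ takes their sum. Working out the expression (((-5 ⊗ 3) ⊕ (4 ⊗ 9)) ⊗ ((-2 ⊗ 3) ⊗ (0 ⊕ 2))) gives -1.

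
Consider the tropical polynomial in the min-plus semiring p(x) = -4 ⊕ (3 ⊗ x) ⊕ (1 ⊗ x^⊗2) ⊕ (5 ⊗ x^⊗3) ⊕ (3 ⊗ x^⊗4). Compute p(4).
p(4) = -4

A tropical monomial a ⊗ x^⊗i evaluates to a + i · x. Evaluating each term at x = 4:
  Term 0 contributes -4 + 0 · 4 = -4
  Term 1 contributes 3 + 1 · 4 = 7
  Term 2 contributes 1 + 2 · 4 = 9
  Term 3 contributes 5 + 3 · 4 = 17
  Term 4 contributes 3 + 4 · 4 = 19
p(4) = ⊕ of these = min[-4, 7, 9, 17, 19] = -4.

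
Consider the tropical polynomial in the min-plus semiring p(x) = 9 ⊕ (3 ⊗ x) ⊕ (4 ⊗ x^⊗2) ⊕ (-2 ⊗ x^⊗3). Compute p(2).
p(2) = 4

A tropical monomial a ⊗ x^⊗i evaluates to a + i · x. Evaluating each term at x = 2:
  Term 0 contributes 9 + 0 · 2 = 9
  Term 1 contributes 3 + 1 · 2 = 5
  Term 2 contributes 4 + 2 · 2 = 8
  Term 3 contributes -2 + 3 · 2 = 4
p(2) = ⊕ of these = min[9, 5, 8, 4] = 4.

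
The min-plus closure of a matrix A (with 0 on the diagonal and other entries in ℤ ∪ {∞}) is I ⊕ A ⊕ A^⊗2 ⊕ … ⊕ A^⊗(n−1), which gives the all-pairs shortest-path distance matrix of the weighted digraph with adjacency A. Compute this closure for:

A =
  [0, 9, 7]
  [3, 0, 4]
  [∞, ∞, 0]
Closure =
  [0, 9, 7]
  [3, 0, 4]
  [∞, ∞, 0]

This is the Floyd-Warshall all-pairs shortest-path computation. For each intermediate vertex k = 0, 1, …, 2, update dist[i][j] ← min(dist[i][j], dist[i][k] + dist[k][j]). The final matrix gives, for each (i, j), the minimum total weight of any directed path from i to j (possibly empty when i = j).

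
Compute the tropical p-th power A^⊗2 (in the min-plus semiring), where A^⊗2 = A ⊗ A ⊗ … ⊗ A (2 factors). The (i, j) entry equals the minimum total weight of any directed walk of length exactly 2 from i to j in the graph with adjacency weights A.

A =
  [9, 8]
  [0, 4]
A^⊗2 =
  [8, 12]
  [4, 8]

Each entry (A^⊗2)_ij equals the minimum over all length-2 walks i = v_0 → v_1 → … → v_2 = j of Σ_t A[v_t][v_{t+1}]. For example, for (i, j) = (0, 1) we minimise over 2 possible intermediate vertex sequences; the minimum is 12, attained along the walk 0 → 1 → 1.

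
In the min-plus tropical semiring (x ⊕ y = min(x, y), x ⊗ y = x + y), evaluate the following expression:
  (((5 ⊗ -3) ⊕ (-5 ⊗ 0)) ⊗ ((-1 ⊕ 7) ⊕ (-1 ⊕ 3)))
(((5 ⊗ -3) ⊕ (-5 ⊗ 0)) ⊗ ((-1 ⊕ 7) ⊕ (-1 ⊕ 3))) = -6

Expand innermost to outermost. Recall ⊕ takes the minimum of its arguments and ⊗ takes their sum. Working out the expression (((5 ⊗ -3) ⊕ (-5 ⊗ 0)) ⊗ ((-1 ⊕ 7) ⊕ (-1 ⊕ 3))) gives -6.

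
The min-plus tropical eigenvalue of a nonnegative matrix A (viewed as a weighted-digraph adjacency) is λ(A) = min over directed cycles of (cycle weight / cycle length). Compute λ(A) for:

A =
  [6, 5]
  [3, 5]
λ(A) = 4

Enumerate directed cycles and compute their means (weight / length). Sample:
  cycle 0 → 0: weight = 6, length = 1, mean = 6/1 ≈ 6.000
  cycle 1 → 1: weight = 5, length = 1, mean = 5/1 ≈ 5.000
  cycle 0 → 1 → 0: weight = 8, length = 2, mean = 8/2 ≈ 4.000
  cycle 1 → 0 → 1: weight = 8, length = 2, mean = 8/2 ≈ 4.000
Minimum mean = 4.000, attained e.g. along the cycle 0 → 1 → 0 with weight 8 and length 2. So λ(A) = 8/2 = 4.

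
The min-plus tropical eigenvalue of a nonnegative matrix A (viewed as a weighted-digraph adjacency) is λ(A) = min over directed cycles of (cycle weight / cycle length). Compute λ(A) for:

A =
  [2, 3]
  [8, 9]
λ(A) = 2

Enumerate directed cycles and compute their means (weight / length). Sample:
  cycle 0 → 0: weight = 2, length = 1, mean = 2/1 ≈ 2.000
  cycle 1 → 1: weight = 9, length = 1, mean = 9/1 ≈ 9.000
  cycle 0 → 1 → 0: weight = 11, length = 2, mean = 11/2 ≈ 5.500
  cycle 1 → 0 → 1: weight = 11, length = 2, mean = 11/2 ≈ 5.500
Minimum mean = 2.000, attained e.g. along the cycle 0 → 0 with weight 2 and length 1. So λ(A) = 2/1 = 2.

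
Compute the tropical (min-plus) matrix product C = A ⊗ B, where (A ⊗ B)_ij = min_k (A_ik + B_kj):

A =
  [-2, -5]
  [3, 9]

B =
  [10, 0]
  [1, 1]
A ⊗ B =
  [-4, -4]
  [10, 3]

Apply the min-plus product entry-by-entry:
  C[0][0] = min over k of (A[0][0] + B[0][0] = -2 + 10 = 8, A[0][1] + B[1][0] = -5 + 1 = -4) = -4 (attained at k = 1)
  C[0][1] = min over k of (A[0][0] + B[0][1] = -2 + 0 = -2, A[0][1] + B[1][1] = -5 + 1 = -4) = -4 (attained at k = 1)
  C[1][0] = min over k of (A[1][0] + B[0][0] = 3 + 10 = 13, A[1][1] + B[1][0] = 9 + 1 = 10) = 10 (attained at k = 1)
  C[1][1] = min over k of (A[1][0] + B[0][1] = 3 + 0 = 3, A[1][1] + B[1][1] = 9 + 1 = 10) = 3 (attained at k = 0)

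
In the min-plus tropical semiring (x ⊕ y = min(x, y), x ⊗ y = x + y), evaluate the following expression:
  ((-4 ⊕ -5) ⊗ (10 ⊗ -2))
((-4 ⊕ -5) ⊗ (10 ⊗ -2)) = 3

Expand innermost to outermost. Recall ⊕ takes the minimum of its arguments and ⊗ takes their sum. Working out the expression ((-4 ⊕ -5) ⊗ (10 ⊗ -2)) gives 3.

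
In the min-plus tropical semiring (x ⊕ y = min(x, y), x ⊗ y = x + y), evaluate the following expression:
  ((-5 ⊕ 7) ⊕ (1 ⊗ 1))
((-5 ⊕ 7) ⊕ (1 ⊗ 1)) = -5

Expand innermost to outermost. Recall ⊕ takes the minimum of its arguments and ⊗ takes their sum. Working out the expression ((-5 ⊕ 7) ⊕ (1 ⊗ 1)) gives -5.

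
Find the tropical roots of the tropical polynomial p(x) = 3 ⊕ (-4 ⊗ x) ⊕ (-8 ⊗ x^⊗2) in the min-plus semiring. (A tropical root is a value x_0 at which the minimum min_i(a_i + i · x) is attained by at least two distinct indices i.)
Roots: {4, 7}

Each tropical root is a break point of the lower envelope of the lines y = a_i + i · x (there are 3 lines, with slopes 0, 1, ..., 2). Only the lines that attain the minimum somewhere contribute to roots; other lines are dominated. Here the surviving (envelope) indices are i = 2, i = 1, i = 0.
Intersections between consecutive envelope lines give the roots: for adjacent envelope indices i < j the intersection is x = (a_i − a_j) / (j − i). Reading off the sorted break points: {4, 7}.
Verification: at each break x_0, at least two indices attain the minimum of min_i(a_i + i · x_0).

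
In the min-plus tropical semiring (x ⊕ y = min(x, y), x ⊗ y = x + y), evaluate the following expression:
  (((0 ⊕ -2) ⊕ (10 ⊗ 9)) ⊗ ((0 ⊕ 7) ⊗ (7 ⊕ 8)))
(((0 ⊕ -2) ⊕ (10 ⊗ 9)) ⊗ ((0 ⊕ 7) ⊗ (7 ⊕ 8))) = 5

Expand innermost to outermost. Recall ⊕ takes the minimum of its arguments and ⊗ takes their sum. Working out the expression (((0 ⊕ -2) ⊕ (10 ⊗ 9)) ⊗ ((0 ⊕ 7) ⊗ (7 ⊕ 8))) gives 5.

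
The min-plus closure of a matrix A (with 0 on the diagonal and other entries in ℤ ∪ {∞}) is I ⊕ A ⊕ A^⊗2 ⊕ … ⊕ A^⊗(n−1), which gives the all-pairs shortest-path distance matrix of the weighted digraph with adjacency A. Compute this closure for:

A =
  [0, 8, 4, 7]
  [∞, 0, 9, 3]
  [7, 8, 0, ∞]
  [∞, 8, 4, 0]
Closure =
  [0, 8, 4, 7]
  [14, 0, 7, 3]
  [7, 8, 0, 11]
  [11, 8, 4, 0]

This is the Floyd-Warshall all-pairs shortest-path computation. For each intermediate vertex k = 0, 1, …, 3, update dist[i][j] ← min(dist[i][j], dist[i][k] + dist[k][j]). The final matrix gives, for each (i, j), the minimum total weight of any directed path from i to j (possibly empty when i = j).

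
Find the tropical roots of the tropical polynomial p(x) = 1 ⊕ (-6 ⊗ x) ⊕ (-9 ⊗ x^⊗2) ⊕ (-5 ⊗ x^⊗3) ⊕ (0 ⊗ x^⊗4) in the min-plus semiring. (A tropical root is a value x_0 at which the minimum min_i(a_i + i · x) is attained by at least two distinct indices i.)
Roots: {-5, -4, 3, 7}

Each tropical root is a break point of the lower envelope of the lines y = a_i + i · x (there are 5 lines, with slopes 0, 1, ..., 4). Only the lines that attain the minimum somewhere contribute to roots; other lines are dominated. Here the surviving (envelope) indices are i = 4, i = 3, i = 2, i = 1, i = 0.
Intersections between consecutive envelope lines give the roots: for adjacent envelope indices i < j the intersection is x = (a_i − a_j) / (j − i). Reading off the sorted break points: {-5, -4, 3, 7}.
Verification: at each break x_0, at least two indices attain the minimum of min_i(a_i + i · x_0).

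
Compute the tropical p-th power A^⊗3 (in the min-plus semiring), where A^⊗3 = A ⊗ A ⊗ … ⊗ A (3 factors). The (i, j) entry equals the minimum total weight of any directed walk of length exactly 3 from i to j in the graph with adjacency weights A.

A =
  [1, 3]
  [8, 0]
A^⊗3 =
  [3, 3]
  [8, 0]

Each entry (A^⊗3)_ij equals the minimum over all length-3 walks i = v_0 → v_1 → … → v_3 = j of Σ_t A[v_t][v_{t+1}]. For example, for (i, j) = (0, 1) we minimise over 4 possible intermediate vertex sequences; the minimum is 3, attained along the walk 0 → 1 → 1 → 1.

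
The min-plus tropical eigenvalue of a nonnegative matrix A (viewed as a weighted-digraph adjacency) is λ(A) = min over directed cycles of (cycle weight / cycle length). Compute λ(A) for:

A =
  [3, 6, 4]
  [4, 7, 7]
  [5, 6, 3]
λ(A) = 3

Enumerate directed cycles and compute their means (weight / length). Sample:
  cycle 0 → 0: weight = 3, length = 1, mean = 3/1 ≈ 3.000
  cycle 1 → 1: weight = 7, length = 1, mean = 7/1 ≈ 7.000
  cycle 2 → 2: weight = 3, length = 1, mean = 3/1 ≈ 3.000
  cycle 0 → 1 → 0: weight = 10, length = 2, mean = 10/2 ≈ 5.000
  cycle 0 → 2 → 0: weight = 9, length = 2, mean = 9/2 ≈ 4.500
  cycle 1 → 0 → 1: weight = 10, length = 2, mean = 10/2 ≈ 5.000
Minimum mean = 3.000, attained e.g. along the cycle 0 → 0 with weight 3 and length 1. So λ(A) = 3/1 = 3.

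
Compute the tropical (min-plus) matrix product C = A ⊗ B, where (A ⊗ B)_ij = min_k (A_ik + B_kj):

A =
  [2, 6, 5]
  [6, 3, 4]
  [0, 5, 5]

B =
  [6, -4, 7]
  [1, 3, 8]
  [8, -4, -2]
A ⊗ B =
  [7, -2, 3]
  [4, 0, 2]
  [6, -4, 3]

Apply the min-plus product entry-by-entry:
  C[0][0] = min over k of (A[0][0] + B[0][0] = 2 + 6 = 8, A[0][1] + B[1][0] = 6 + 1 = 7, A[0][2] + B[2][0] = 5 + 8 = 13) = 7 (attained at k = 1)
  C[0][1] = min over k of (A[0][0] + B[0][1] = 2 + -4 = -2, A[0][1] + B[1][1] = 6 + 3 = 9, A[0][2] + B[2][1] = 5 + -4 = 1) = -2 (attained at k = 0)
  C[0][2] = min over k of (A[0][0] + B[0][2] = 2 + 7 = 9, A[0][1] + B[1][2] = 6 + 8 = 14, A[0][2] + B[2][2] = 5 + -2 = 3) = 3 (attained at k = 2)
  C[1][0] = min over k of (A[1][0] + B[0][0] = 6 + 6 = 12, A[1][1] + B[1][0] = 3 + 1 = 4, A[1][2] + B[2][0] = 4 + 8 = 12) = 4 (attained at k = 1)
  C[1][1] = min over k of (A[1][0] + B[0][1] = 6 + -4 = 2, A[1][1] + B[1][1] = 3 + 3 = 6, A[1][2] + B[2][1] = 4 + -4 = 0) = 0 (attained at k = 2)
  C[1][2] = min over k of (A[1][0] + B[0][2] = 6 + 7 = 13, A[1][1] + B[1][2] = 3 + 8 = 11, A[1][2] + B[2][2] = 4 + -2 = 2) = 2 (attained at k = 2)
  C[2][0] = min over k of (A[2][0] + B[0][0] = 0 + 6 = 6, A[2][1] + B[1][0] = 5 + 1 = 6, A[2][2] + B[2][0] = 5 + 8 = 13) = 6 (attained at k = 0)
  C[2][1] = min over k of (A[2][0] + B[0][1] = 0 + -4 = -4, A[2][1] + B[1][1] = 5 + 3 = 8, A[2][2] + B[2][1] = 5 + -4 = 1) = -4 (attained at k = 0)
  C[2][2] = min over k of (A[2][0] + B[0][2] = 0 + 7 = 7, A[2][1] + B[1][2] = 5 + 8 = 13, A[2][2] + B[2][2] = 5 + -2 = 3) = 3 (attained at k = 2)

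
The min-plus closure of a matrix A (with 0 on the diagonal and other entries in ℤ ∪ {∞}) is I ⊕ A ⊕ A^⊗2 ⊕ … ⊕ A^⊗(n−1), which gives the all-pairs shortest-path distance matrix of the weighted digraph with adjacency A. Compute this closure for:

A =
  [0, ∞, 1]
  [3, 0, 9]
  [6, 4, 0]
Closure =
  [0, 5, 1]
  [3, 0, 4]
  [6, 4, 0]

This is the Floyd-Warshall all-pairs shortest-path computation. For each intermediate vertex k = 0, 1, …, 2, update dist[i][j] ← min(dist[i][j], dist[i][k] + dist[k][j]). The final matrix gives, for each (i, j), the minimum total weight of any directed path from i to j (possibly empty when i = j).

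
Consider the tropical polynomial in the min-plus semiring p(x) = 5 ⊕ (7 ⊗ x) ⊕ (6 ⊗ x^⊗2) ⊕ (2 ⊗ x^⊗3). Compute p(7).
p(7) = 5

A tropical monomial a ⊗ x^⊗i evaluates to a + i · x. Evaluating each term at x = 7:
  Term 0 contributes 5 + 0 · 7 = 5
  Term 1 contributes 7 + 1 · 7 = 14
  Term 2 contributes 6 + 2 · 7 = 20
  Term 3 contributes 2 + 3 · 7 = 23
p(7) = ⊕ of these = min[5, 14, 20, 23] = 5.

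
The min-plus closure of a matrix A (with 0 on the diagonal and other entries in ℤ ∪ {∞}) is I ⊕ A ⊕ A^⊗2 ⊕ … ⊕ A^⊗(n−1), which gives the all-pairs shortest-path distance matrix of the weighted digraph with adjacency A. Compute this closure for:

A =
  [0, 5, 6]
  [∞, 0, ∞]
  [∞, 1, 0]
Closure =
  [0, 5, 6]
  [∞, 0, ∞]
  [∞, 1, 0]

This is the Floyd-Warshall all-pairs shortest-path computation. For each intermediate vertex k = 0, 1, …, 2, update dist[i][j] ← min(dist[i][j], dist[i][k] + dist[k][j]). The final matrix gives, for each (i, j), the minimum total weight of any directed path from i to j (possibly empty when i = j).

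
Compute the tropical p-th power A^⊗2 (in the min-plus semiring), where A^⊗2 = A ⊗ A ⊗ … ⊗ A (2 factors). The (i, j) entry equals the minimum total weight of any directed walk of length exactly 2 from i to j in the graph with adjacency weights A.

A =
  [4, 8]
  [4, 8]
A^⊗2 =
  [8, 12]
  [8, 12]

Each entry (A^⊗2)_ij equals the minimum over all length-2 walks i = v_0 → v_1 → … → v_2 = j of Σ_t A[v_t][v_{t+1}]. For example, for (i, j) = (0, 1) we minimise over 2 possible intermediate vertex sequences; the minimum is 12, attained along the walk 0 → 0 → 1.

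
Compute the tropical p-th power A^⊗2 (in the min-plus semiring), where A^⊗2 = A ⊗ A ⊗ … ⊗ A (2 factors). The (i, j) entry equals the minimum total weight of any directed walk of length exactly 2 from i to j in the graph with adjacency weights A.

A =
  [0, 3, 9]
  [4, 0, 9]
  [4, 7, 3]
A^⊗2 =
  [0, 3, 9]
  [4, 0, 9]
  [4, 7, 6]

Each entry (A^⊗2)_ij equals the minimum over all length-2 walks i = v_0 → v_1 → … → v_2 = j of Σ_t A[v_t][v_{t+1}]. For example, for (i, j) = (0, 2) we minimise over 3 possible intermediate vertex sequences; the minimum is 9, attained along the walk 0 → 0 → 2.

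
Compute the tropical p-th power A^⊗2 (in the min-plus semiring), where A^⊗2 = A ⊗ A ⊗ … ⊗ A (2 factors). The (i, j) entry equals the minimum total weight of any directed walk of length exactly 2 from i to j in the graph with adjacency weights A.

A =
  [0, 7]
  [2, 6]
A^⊗2 =
  [0, 7]
  [2, 9]

Each entry (A^⊗2)_ij equals the minimum over all length-2 walks i = v_0 → v_1 → … → v_2 = j of Σ_t A[v_t][v_{t+1}]. For example, for (i, j) = (0, 1) we minimise over 2 possible intermediate vertex sequences; the minimum is 7, attained along the walk 0 → 0 → 1.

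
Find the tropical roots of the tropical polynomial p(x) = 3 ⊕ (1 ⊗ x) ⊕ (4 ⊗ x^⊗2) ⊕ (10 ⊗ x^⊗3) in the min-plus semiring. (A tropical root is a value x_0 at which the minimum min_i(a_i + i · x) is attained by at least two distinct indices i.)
Roots: {-6, -3, 2}

Each tropical root is a break point of the lower envelope of the lines y = a_i + i · x (there are 4 lines, with slopes 0, 1, ..., 3). Only the lines that attain the minimum somewhere contribute to roots; other lines are dominated. Here the surviving (envelope) indices are i = 3, i = 2, i = 1, i = 0.
Intersections between consecutive envelope lines give the roots: for adjacent envelope indices i < j the intersection is x = (a_i − a_j) / (j − i). Reading off the sorted break points: {-6, -3, 2}.
Verification: at each break x_0, at least two indices attain the minimum of min_i(a_i + i · x_0).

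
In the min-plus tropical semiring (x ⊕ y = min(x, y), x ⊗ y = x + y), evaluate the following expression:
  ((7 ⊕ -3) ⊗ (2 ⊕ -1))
((7 ⊕ -3) ⊗ (2 ⊕ -1)) = -4

Expand innermost to outermost. Recall ⊕ takes the minimum of its arguments and ⊗ takes their sum. Working out the expression ((7 ⊕ -3) ⊗ (2 ⊕ -1)) gives -4.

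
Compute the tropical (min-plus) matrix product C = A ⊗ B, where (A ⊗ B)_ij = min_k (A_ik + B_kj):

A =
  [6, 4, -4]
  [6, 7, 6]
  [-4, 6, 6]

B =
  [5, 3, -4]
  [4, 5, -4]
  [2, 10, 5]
A ⊗ B =
  [-2, 6, 0]
  [8, 9, 2]
  [1, -1, -8]

Apply the min-plus product entry-by-entry:
  C[0][0] = min over k of (A[0][0] + B[0][0] = 6 + 5 = 11, A[0][1] + B[1][0] = 4 + 4 = 8, A[0][2] + B[2][0] = -4 + 2 = -2) = -2 (attained at k = 2)
  C[0][1] = min over k of (A[0][0] + B[0][1] = 6 + 3 = 9, A[0][1] + B[1][1] = 4 + 5 = 9, A[0][2] + B[2][1] = -4 + 10 = 6) = 6 (attained at k = 2)
  C[0][2] = min over k of (A[0][0] + B[0][2] = 6 + -4 = 2, A[0][1] + B[1][2] = 4 + -4 = 0, A[0][2] + B[2][2] = -4 + 5 = 1) = 0 (attained at k = 1)
  C[1][0] = min over k of (A[1][0] + B[0][0] = 6 + 5 = 11, A[1][1] + B[1][0] = 7 + 4 = 11, A[1][2] + B[2][0] = 6 + 2 = 8) = 8 (attained at k = 2)
  C[1][1] = min over k of (A[1][0] + B[0][1] = 6 + 3 = 9, A[1][1] + B[1][1] = 7 + 5 = 12, A[1][2] + B[2][1] = 6 + 10 = 16) = 9 (attained at k = 0)
  C[1][2] = min over k of (A[1][0] + B[0][2] = 6 + -4 = 2, A[1][1] + B[1][2] = 7 + -4 = 3, A[1][2] + B[2][2] = 6 + 5 = 11) = 2 (attained at k = 0)
  C[2][0] = min over k of (A[2][0] + B[0][0] = -4 + 5 = 1, A[2][1] + B[1][0] = 6 + 4 = 10, A[2][2] + B[2][0] = 6 + 2 = 8) = 1 (attained at k = 0)
  C[2][1] = min over k of (A[2][0] + B[0][1] = -4 + 3 = -1, A[2][1] + B[1][1] = 6 + 5 = 11, A[2][2] + B[2][1] = 6 + 10 = 16) = -1 (attained at k = 0)
  C[2][2] = min over k of (A[2][0] + B[0][2] = -4 + -4 = -8, A[2][1] + B[1][2] = 6 + -4 = 2, A[2][2] + B[2][2] = 6 + 5 = 11) = -8 (attained at k = 0)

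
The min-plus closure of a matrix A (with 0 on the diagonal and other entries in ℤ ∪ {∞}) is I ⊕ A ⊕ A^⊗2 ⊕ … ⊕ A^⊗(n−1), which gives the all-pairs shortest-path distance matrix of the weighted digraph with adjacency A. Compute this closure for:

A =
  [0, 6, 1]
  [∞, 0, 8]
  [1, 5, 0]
Closure =
  [0, 6, 1]
  [9, 0, 8]
  [1, 5, 0]

This is the Floyd-Warshall all-pairs shortest-path computation. For each intermediate vertex k = 0, 1, …, 2, update dist[i][j] ← min(dist[i][j], dist[i][k] + dist[k][j]). The final matrix gives, for each (i, j), the minimum total weight of any directed path from i to j (possibly empty when i = j).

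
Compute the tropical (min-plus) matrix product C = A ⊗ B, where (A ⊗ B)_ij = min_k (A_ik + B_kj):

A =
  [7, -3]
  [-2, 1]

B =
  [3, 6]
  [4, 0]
A ⊗ B =
  [1, -3]
  [1, 1]

Apply the min-plus product entry-by-entry:
  C[0][0] = min over k of (A[0][0] + B[0][0] = 7 + 3 = 10, A[0][1] + B[1][0] = -3 + 4 = 1) = 1 (attained at k = 1)
  C[0][1] = min over k of (A[0][0] + B[0][1] = 7 + 6 = 13, A[0][1] + B[1][1] = -3 + 0 = -3) = -3 (attained at k = 1)
  C[1][0] = min over k of (A[1][0] + B[0][0] = -2 + 3 = 1, A[1][1] + B[1][0] = 1 + 4 = 5) = 1 (attained at k = 0)
  C[1][1] = min over k of (A[1][0] + B[0][1] = -2 + 6 = 4, A[1][1] + B[1][1] = 1 + 0 = 1) = 1 (attained at k = 1)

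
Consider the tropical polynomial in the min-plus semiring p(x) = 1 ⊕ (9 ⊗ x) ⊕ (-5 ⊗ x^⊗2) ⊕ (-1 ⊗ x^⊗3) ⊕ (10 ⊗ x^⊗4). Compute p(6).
p(6) = 1

A tropical monomial a ⊗ x^⊗i evaluates to a + i · x. Evaluating each term at x = 6:
  Term 0 contributes 1 + 0 · 6 = 1
  Term 1 contributes 9 + 1 · 6 = 15
  Term 2 contributes -5 + 2 · 6 = 7
  Term 3 contributes -1 + 3 · 6 = 17
  Term 4 contributes 10 + 4 · 6 = 34
p(6) = ⊕ of these = min[1, 15, 7, 17, 34] = 1.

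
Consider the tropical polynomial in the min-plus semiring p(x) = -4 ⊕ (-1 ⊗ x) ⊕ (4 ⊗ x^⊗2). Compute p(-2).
p(-2) = -4

A tropical monomial a ⊗ x^⊗i evaluates to a + i · x. Evaluating each term at x = -2:
  Term 0 contributes -4 + 0 · -2 = -4
  Term 1 contributes -1 + 1 · -2 = -3
  Term 2 contributes 4 + 2 · -2 = 0
p(-2) = ⊕ of these = min[-4, -3, 0] = -4.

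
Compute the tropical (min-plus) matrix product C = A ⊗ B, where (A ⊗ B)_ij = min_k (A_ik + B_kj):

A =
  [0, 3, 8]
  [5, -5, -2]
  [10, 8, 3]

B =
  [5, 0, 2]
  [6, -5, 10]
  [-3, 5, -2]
A ⊗ B =
  [5, -2, 2]
  [-5, -10, -4]
  [0, 3, 1]

Apply the min-plus product entry-by-entry:
  C[0][0] = min over k of (A[0][0] + B[0][0] = 0 + 5 = 5, A[0][1] + B[1][0] = 3 + 6 = 9, A[0][2] + B[2][0] = 8 + -3 = 5) = 5 (attained at k = 0)
  C[0][1] = min over k of (A[0][0] + B[0][1] = 0 + 0 = 0, A[0][1] + B[1][1] = 3 + -5 = -2, A[0][2] + B[2][1] = 8 + 5 = 13) = -2 (attained at k = 1)
  C[0][2] = min over k of (A[0][0] + B[0][2] = 0 + 2 = 2, A[0][1] + B[1][2] = 3 + 10 = 13, A[0][2] + B[2][2] = 8 + -2 = 6) = 2 (attained at k = 0)
  C[1][0] = min over k of (A[1][0] + B[0][0] = 5 + 5 = 10, A[1][1] + B[1][0] = -5 + 6 = 1, A[1][2] + B[2][0] = -2 + -3 = -5) = -5 (attained at k = 2)
  C[1][1] = min over k of (A[1][0] + B[0][1] = 5 + 0 = 5, A[1][1] + B[1][1] = -5 + -5 = -10, A[1][2] + B[2][1] = -2 + 5 = 3) = -10 (attained at k = 1)
  C[1][2] = min over k of (A[1][0] + B[0][2] = 5 + 2 = 7, A[1][1] + B[1][2] = -5 + 10 = 5, A[1][2] + B[2][2] = -2 + -2 = -4) = -4 (attained at k = 2)
  C[2][0] = min over k of (A[2][0] + B[0][0] = 10 + 5 = 15, A[2][1] + B[1][0] = 8 + 6 = 14, A[2][2] + B[2][0] = 3 + -3 = 0) = 0 (attained at k = 2)
  C[2][1] = min over k of (A[2][0] + B[0][1] = 10 + 0 = 10, A[2][1] + B[1][1] = 8 + -5 = 3, A[2][2] + B[2][1] = 3 + 5 = 8) = 3 (attained at k = 1)
  C[2][2] = min over k of (A[2][0] + B[0][2] = 10 + 2 = 12, A[2][1] + B[1][2] = 8 + 10 = 18, A[2][2] + B[2][2] = 3 + -2 = 1) = 1 (attained at k = 2)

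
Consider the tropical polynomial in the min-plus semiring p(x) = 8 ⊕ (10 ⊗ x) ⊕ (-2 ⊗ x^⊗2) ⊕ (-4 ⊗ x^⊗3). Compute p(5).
p(5) = 8

A tropical monomial a ⊗ x^⊗i evaluates to a + i · x. Evaluating each term at x = 5:
  Term 0 contributes 8 + 0 · 5 = 8
  Term 1 contributes 10 + 1 · 5 = 15
  Term 2 contributes -2 + 2 · 5 = 8
  Term 3 contributes -4 + 3 · 5 = 11
p(5) = ⊕ of these = min[8, 15, 8, 11] = 8.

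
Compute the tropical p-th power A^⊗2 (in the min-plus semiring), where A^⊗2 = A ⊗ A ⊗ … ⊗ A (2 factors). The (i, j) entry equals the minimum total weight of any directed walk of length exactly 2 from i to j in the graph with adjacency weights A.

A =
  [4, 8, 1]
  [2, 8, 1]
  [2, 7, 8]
A^⊗2 =
  [3, 8, 5]
  [3, 8, 3]
  [6, 10, 3]

Each entry (A^⊗2)_ij equals the minimum over all length-2 walks i = v_0 → v_1 → … → v_2 = j of Σ_t A[v_t][v_{t+1}]. For example, for (i, j) = (0, 2) we minimise over 3 possible intermediate vertex sequences; the minimum is 5, attained along the walk 0 → 0 → 2.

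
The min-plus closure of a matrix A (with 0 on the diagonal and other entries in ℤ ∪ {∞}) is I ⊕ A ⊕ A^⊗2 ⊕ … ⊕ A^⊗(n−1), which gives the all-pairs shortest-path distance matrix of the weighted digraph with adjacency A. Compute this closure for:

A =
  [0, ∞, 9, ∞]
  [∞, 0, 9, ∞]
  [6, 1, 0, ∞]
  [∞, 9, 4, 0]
Closure =
  [0, 10, 9, ∞]
  [15, 0, 9, ∞]
  [6, 1, 0, ∞]
  [10, 5, 4, 0]

This is the Floyd-Warshall all-pairs shortest-path computation. For each intermediate vertex k = 0, 1, …, 3, update dist[i][j] ← min(dist[i][j], dist[i][k] + dist[k][j]). The final matrix gives, for each (i, j), the minimum total weight of any directed path from i to j (possibly empty when i = j).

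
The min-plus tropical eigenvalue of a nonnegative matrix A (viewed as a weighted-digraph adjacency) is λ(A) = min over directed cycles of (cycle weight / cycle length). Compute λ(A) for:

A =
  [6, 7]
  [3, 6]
λ(A) = 5

Enumerate directed cycles and compute their means (weight / length). Sample:
  cycle 0 → 0: weight = 6, length = 1, mean = 6/1 ≈ 6.000
  cycle 1 → 1: weight = 6, length = 1, mean = 6/1 ≈ 6.000
  cycle 0 → 1 → 0: weight = 10, length = 2, mean = 10/2 ≈ 5.000
  cycle 1 → 0 → 1: weight = 10, length = 2, mean = 10/2 ≈ 5.000
Minimum mean = 5.000, attained e.g. along the cycle 0 → 1 → 0 with weight 10 and length 2. So λ(A) = 10/2 = 5.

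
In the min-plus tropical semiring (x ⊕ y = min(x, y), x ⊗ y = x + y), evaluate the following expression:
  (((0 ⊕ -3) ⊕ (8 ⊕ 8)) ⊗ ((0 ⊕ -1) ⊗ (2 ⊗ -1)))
(((0 ⊕ -3) ⊕ (8 ⊕ 8)) ⊗ ((0 ⊕ -1) ⊗ (2 ⊗ -1))) = -3

Expand innermost to outermost. Recall ⊕ takes the minimum of its arguments and ⊗ takes their sum. Working out the expression (((0 ⊕ -3) ⊕ (8 ⊕ 8)) ⊗ ((0 ⊕ -1) ⊗ (2 ⊗ -1))) gives -3.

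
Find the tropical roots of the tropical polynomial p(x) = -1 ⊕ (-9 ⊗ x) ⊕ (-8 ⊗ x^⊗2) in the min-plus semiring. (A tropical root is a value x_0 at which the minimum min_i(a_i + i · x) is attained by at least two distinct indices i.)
Roots: {-1, 8}

Each tropical root is a break point of the lower envelope of the lines y = a_i + i · x (there are 3 lines, with slopes 0, 1, ..., 2). Only the lines that attain the minimum somewhere contribute to roots; other lines are dominated. Here the surviving (envelope) indices are i = 2, i = 1, i = 0.
Intersections between consecutive envelope lines give the roots: for adjacent envelope indices i < j the intersection is x = (a_i − a_j) / (j − i). Reading off the sorted break points: {-1, 8}.
Verification: at each break x_0, at least two indices attain the minimum of min_i(a_i + i · x_0).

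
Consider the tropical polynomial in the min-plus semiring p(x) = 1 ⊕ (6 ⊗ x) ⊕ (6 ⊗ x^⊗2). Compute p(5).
p(5) = 1

A tropical monomial a ⊗ x^⊗i evaluates to a + i · x. Evaluating each term at x = 5:
  Term 0 contributes 1 + 0 · 5 = 1
  Term 1 contributes 6 + 1 · 5 = 11
  Term 2 contributes 6 + 2 · 5 = 16
p(5) = ⊕ of these = min[1, 11, 16] = 1.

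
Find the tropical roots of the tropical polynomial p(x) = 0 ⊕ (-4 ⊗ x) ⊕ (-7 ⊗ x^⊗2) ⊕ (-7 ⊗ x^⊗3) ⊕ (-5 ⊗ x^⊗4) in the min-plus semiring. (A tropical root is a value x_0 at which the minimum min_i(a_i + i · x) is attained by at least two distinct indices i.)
Roots: {-2, 0, 3, 4}

Each tropical root is a break point of the lower envelope of the lines y = a_i + i · x (there are 5 lines, with slopes 0, 1, ..., 4). Only the lines that attain the minimum somewhere contribute to roots; other lines are dominated. Here the surviving (envelope) indices are i = 4, i = 3, i = 2, i = 1, i = 0.
Intersections between consecutive envelope lines give the roots: for adjacent envelope indices i < j the intersection is x = (a_i − a_j) / (j − i). Reading off the sorted break points: {-2, 0, 3, 4}.
Verification: at each break x_0, at least two indices attain the minimum of min_i(a_i + i · x_0).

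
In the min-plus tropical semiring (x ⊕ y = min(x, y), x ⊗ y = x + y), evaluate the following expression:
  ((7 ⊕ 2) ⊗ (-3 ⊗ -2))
((7 ⊕ 2) ⊗ (-3 ⊗ -2)) = -3

Expand innermost to outermost. Recall ⊕ takes the minimum of its arguments and ⊗ takes their sum. Working out the expression ((7 ⊕ 2) ⊗ (-3 ⊗ -2)) gives -3.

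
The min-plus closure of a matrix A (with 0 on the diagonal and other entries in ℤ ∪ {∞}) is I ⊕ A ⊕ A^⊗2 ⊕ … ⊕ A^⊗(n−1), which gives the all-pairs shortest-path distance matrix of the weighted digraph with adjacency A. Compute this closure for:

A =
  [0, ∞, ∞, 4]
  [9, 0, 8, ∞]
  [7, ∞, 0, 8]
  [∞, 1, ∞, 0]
Closure =
  [0, 5, 13, 4]
  [9, 0, 8, 13]
  [7, 9, 0, 8]
  [10, 1, 9, 0]

This is the Floyd-Warshall all-pairs shortest-path computation. For each intermediate vertex k = 0, 1, …, 3, update dist[i][j] ← min(dist[i][j], dist[i][k] + dist[k][j]). The final matrix gives, for each (i, j), the minimum total weight of any directed path from i to j (possibly empty when i = j).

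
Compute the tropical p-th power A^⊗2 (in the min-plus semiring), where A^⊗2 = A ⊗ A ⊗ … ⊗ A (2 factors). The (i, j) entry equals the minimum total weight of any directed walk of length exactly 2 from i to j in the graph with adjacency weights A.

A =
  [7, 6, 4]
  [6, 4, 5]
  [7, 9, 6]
A^⊗2 =
  [11, 10, 10]
  [10, 8, 9]
  [13, 13, 11]

Each entry (A^⊗2)_ij equals the minimum over all length-2 walks i = v_0 → v_1 → … → v_2 = j of Σ_t A[v_t][v_{t+1}]. For example, for (i, j) = (0, 2) we minimise over 3 possible intermediate vertex sequences; the minimum is 10, attained along the walk 0 → 2 → 2.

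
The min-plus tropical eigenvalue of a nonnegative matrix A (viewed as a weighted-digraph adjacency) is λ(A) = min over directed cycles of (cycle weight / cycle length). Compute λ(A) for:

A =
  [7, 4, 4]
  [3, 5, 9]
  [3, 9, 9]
λ(A) = 7/2

Enumerate directed cycles and compute their means (weight / length). Sample:
  cycle 0 → 0: weight = 7, length = 1, mean = 7/1 ≈ 7.000
  cycle 1 → 1: weight = 5, length = 1, mean = 5/1 ≈ 5.000
  cycle 2 → 2: weight = 9, length = 1, mean = 9/1 ≈ 9.000
  cycle 0 → 1 → 0: weight = 7, length = 2, mean = 7/2 ≈ 3.500
  cycle 0 → 2 → 0: weight = 7, length = 2, mean = 7/2 ≈ 3.500
  cycle 1 → 0 → 1: weight = 7, length = 2, mean = 7/2 ≈ 3.500
Minimum mean = 3.500, attained e.g. along the cycle 0 → 1 → 0 with weight 7 and length 2. So λ(A) = 7/2 = 7/2.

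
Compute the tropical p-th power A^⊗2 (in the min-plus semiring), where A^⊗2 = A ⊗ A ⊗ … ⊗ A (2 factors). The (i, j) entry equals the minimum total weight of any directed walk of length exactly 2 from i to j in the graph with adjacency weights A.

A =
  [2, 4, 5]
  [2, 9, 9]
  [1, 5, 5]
A^⊗2 =
  [4, 6, 7]
  [4, 6, 7]
  [3, 5, 6]

Each entry (A^⊗2)_ij equals the minimum over all length-2 walks i = v_0 → v_1 → … → v_2 = j of Σ_t A[v_t][v_{t+1}]. For example, for (i, j) = (0, 2) we minimise over 3 possible intermediate vertex sequences; the minimum is 7, attained along the walk 0 → 0 → 2.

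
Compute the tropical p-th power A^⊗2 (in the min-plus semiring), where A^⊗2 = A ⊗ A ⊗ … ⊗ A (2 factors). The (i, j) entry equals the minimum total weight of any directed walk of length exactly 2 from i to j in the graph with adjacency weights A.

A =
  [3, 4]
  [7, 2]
A^⊗2 =
  [6, 6]
  [9, 4]

Each entry (A^⊗2)_ij equals the minimum over all length-2 walks i = v_0 → v_1 → … → v_2 = j of Σ_t A[v_t][v_{t+1}]. For example, for (i, j) = (0, 1) we minimise over 2 possible intermediate vertex sequences; the minimum is 6, attained along the walk 0 → 1 → 1.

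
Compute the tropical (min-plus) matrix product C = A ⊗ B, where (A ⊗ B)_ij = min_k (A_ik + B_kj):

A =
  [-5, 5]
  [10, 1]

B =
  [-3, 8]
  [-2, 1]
A ⊗ B =
  [-8, 3]
  [-1, 2]

Apply the min-plus product entry-by-entry:
  C[0][0] = min over k of (A[0][0] + B[0][0] = -5 + -3 = -8, A[0][1] + B[1][0] = 5 + -2 = 3) = -8 (attained at k = 0)
  C[0][1] = min over k of (A[0][0] + B[0][1] = -5 + 8 = 3, A[0][1] + B[1][1] = 5 + 1 = 6) = 3 (attained at k = 0)
  C[1][0] = min over k of (A[1][0] + B[0][0] = 10 + -3 = 7, A[1][1] + B[1][0] = 1 + -2 = -1) = -1 (attained at k = 1)
  C[1][1] = min over k of (A[1][0] + B[0][1] = 10 + 8 = 18, A[1][1] + B[1][1] = 1 + 1 = 2) = 2 (attained at k = 1)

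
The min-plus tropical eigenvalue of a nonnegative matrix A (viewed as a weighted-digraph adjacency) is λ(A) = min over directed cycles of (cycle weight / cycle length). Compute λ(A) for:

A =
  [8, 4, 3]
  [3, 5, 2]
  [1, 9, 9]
λ(A) = 2

Enumerate directed cycles and compute their means (weight / length). Sample:
  cycle 0 → 0: weight = 8, length = 1, mean = 8/1 ≈ 8.000
  cycle 1 → 1: weight = 5, length = 1, mean = 5/1 ≈ 5.000
  cycle 2 → 2: weight = 9, length = 1, mean = 9/1 ≈ 9.000
  cycle 0 → 1 → 0: weight = 7, length = 2, mean = 7/2 ≈ 3.500
  cycle 0 → 2 → 0: weight = 4, length = 2, mean = 4/2 ≈ 2.000
  cycle 1 → 0 → 1: weight = 7, length = 2, mean = 7/2 ≈ 3.500
Minimum mean = 2.000, attained e.g. along the cycle 0 → 2 → 0 with weight 4 and length 2. So λ(A) = 4/2 = 2.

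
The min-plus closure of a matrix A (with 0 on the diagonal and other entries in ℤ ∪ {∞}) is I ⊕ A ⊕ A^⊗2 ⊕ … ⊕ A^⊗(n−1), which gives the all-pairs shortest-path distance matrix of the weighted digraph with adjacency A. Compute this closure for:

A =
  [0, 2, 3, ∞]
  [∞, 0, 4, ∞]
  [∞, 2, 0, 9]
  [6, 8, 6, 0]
Closure =
  [0, 2, 3, 12]
  [19, 0, 4, 13]
  [15, 2, 0, 9]
  [6, 8, 6, 0]

This is the Floyd-Warshall all-pairs shortest-path computation. For each intermediate vertex k = 0, 1, …, 3, update dist[i][j] ← min(dist[i][j], dist[i][k] + dist[k][j]). The final matrix gives, for each (i, j), the minimum total weight of any directed path from i to j (possibly empty when i = j).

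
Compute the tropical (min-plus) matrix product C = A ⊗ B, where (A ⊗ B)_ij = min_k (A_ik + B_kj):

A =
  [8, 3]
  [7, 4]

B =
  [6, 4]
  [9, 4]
A ⊗ B =
  [12, 7]
  [13, 8]

Apply the min-plus product entry-by-entry:
  C[0][0] = min over k of (A[0][0] + B[0][0] = 8 + 6 = 14, A[0][1] + B[1][0] = 3 + 9 = 12) = 12 (attained at k = 1)
  C[0][1] = min over k of (A[0][0] + B[0][1] = 8 + 4 = 12, A[0][1] + B[1][1] = 3 + 4 = 7) = 7 (attained at k = 1)
  C[1][0] = min over k of (A[1][0] + B[0][0] = 7 + 6 = 13, A[1][1] + B[1][0] = 4 + 9 = 13) = 13 (attained at k = 0)
  C[1][1] = min over k of (A[1][0] + B[0][1] = 7 + 4 = 11, A[1][1] + B[1][1] = 4 + 4 = 8) = 8 (attained at k = 1)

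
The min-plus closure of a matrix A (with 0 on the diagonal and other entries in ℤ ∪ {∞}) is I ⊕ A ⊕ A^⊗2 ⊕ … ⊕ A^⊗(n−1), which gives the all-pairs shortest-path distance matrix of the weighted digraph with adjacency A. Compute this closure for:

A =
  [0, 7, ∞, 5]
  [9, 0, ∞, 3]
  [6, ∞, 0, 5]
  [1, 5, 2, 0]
Closure =
  [0, 7, 7, 5]
  [4, 0, 5, 3]
  [6, 10, 0, 5]
  [1, 5, 2, 0]

This is the Floyd-Warshall all-pairs shortest-path computation. For each intermediate vertex k = 0, 1, …, 3, update dist[i][j] ← min(dist[i][j], dist[i][k] + dist[k][j]). The final matrix gives, for each (i, j), the minimum total weight of any directed path from i to j (possibly empty when i = j).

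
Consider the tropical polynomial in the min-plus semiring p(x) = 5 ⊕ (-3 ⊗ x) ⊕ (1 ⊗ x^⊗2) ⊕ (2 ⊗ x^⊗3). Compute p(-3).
p(-3) = -7

A tropical monomial a ⊗ x^⊗i evaluates to a + i · x. Evaluating each term at x = -3:
  Term 0 contributes 5 + 0 · -3 = 5
  Term 1 contributes -3 + 1 · -3 = -6
  Term 2 contributes 1 + 2 · -3 = -5
  Term 3 contributes 2 + 3 · -3 = -7
p(-3) = ⊕ of these = min[5, -6, -5, -7] = -7.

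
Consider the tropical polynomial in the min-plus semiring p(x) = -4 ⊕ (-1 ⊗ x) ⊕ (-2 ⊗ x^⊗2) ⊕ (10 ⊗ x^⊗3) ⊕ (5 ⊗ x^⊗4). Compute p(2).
p(2) = -4

A tropical monomial a ⊗ x^⊗i evaluates to a + i · x. Evaluating each term at x = 2:
  Term 0 contributes -4 + 0 · 2 = -4
  Term 1 contributes -1 + 1 · 2 = 1
  Term 2 contributes -2 + 2 · 2 = 2
  Term 3 contributes 10 + 3 · 2 = 16
  Term 4 contributes 5 + 4 · 2 = 13
p(2) = ⊕ of these = min[-4, 1, 2, 16, 13] = -4.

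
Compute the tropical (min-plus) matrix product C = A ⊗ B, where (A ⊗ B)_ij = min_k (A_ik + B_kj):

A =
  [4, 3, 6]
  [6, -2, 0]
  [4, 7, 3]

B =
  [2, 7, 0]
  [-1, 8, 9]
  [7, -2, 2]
A ⊗ B =
  [2, 4, 4]
  [-3, -2, 2]
  [6, 1, 4]

Apply the min-plus product entry-by-entry:
  C[0][0] = min over k of (A[0][0] + B[0][0] = 4 + 2 = 6, A[0][1] + B[1][0] = 3 + -1 = 2, A[0][2] + B[2][0] = 6 + 7 = 13) = 2 (attained at k = 1)
  C[0][1] = min over k of (A[0][0] + B[0][1] = 4 + 7 = 11, A[0][1] + B[1][1] = 3 + 8 = 11, A[0][2] + B[2][1] = 6 + -2 = 4) = 4 (attained at k = 2)
  C[0][2] = min over k of (A[0][0] + B[0][2] = 4 + 0 = 4, A[0][1] + B[1][2] = 3 + 9 = 12, A[0][2] + B[2][2] = 6 + 2 = 8) = 4 (attained at k = 0)
  C[1][0] = min over k of (A[1][0] + B[0][0] = 6 + 2 = 8, A[1][1] + B[1][0] = -2 + -1 = -3, A[1][2] + B[2][0] = 0 + 7 = 7) = -3 (attained at k = 1)
  C[1][1] = min over k of (A[1][0] + B[0][1] = 6 + 7 = 13, A[1][1] + B[1][1] = -2 + 8 = 6, A[1][2] + B[2][1] = 0 + -2 = -2) = -2 (attained at k = 2)
  C[1][2] = min over k of (A[1][0] + B[0][2] = 6 + 0 = 6, A[1][1] + B[1][2] = -2 + 9 = 7, A[1][2] + B[2][2] = 0 + 2 = 2) = 2 (attained at k = 2)
  C[2][0] = min over k of (A[2][0] + B[0][0] = 4 + 2 = 6, A[2][1] + B[1][0] = 7 + -1 = 6, A[2][2] + B[2][0] = 3 + 7 = 10) = 6 (attained at k = 0)
  C[2][1] = min over k of (A[2][0] + B[0][1] = 4 + 7 = 11, A[2][1] + B[1][1] = 7 + 8 = 15, A[2][2] + B[2][1] = 3 + -2 = 1) = 1 (attained at k = 2)
  C[2][2] = min over k of (A[2][0] + B[0][2] = 4 + 0 = 4, A[2][1] + B[1][2] = 7 + 9 = 16, A[2][2] + B[2][2] = 3 + 2 = 5) = 4 (attained at k = 0)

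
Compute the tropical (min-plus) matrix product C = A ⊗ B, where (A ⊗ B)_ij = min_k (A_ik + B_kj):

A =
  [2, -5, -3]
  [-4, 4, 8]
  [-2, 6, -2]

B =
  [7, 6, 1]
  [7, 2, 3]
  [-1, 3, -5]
A ⊗ B =
  [-4, -3, -8]
  [3, 2, -3]
  [-3, 1, -7]

Apply the min-plus product entry-by-entry:
  C[0][0] = min over k of (A[0][0] + B[0][0] = 2 + 7 = 9, A[0][1] + B[1][0] = -5 + 7 = 2, A[0][2] + B[2][0] = -3 + -1 = -4) = -4 (attained at k = 2)
  C[0][1] = min over k of (A[0][0] + B[0][1] = 2 + 6 = 8, A[0][1] + B[1][1] = -5 + 2 = -3, A[0][2] + B[2][1] = -3 + 3 = 0) = -3 (attained at k = 1)
  C[0][2] = min over k of (A[0][0] + B[0][2] = 2 + 1 = 3, A[0][1] + B[1][2] = -5 + 3 = -2, A[0][2] + B[2][2] = -3 + -5 = -8) = -8 (attained at k = 2)
  C[1][0] = min over k of (A[1][0] + B[0][0] = -4 + 7 = 3, A[1][1] + B[1][0] = 4 + 7 = 11, A[1][2] + B[2][0] = 8 + -1 = 7) = 3 (attained at k = 0)
  C[1][1] = min over k of (A[1][0] + B[0][1] = -4 + 6 = 2, A[1][1] + B[1][1] = 4 + 2 = 6, A[1][2] + B[2][1] = 8 + 3 = 11) = 2 (attained at k = 0)
  C[1][2] = min over k of (A[1][0] + B[0][2] = -4 + 1 = -3, A[1][1] + B[1][2] = 4 + 3 = 7, A[1][2] + B[2][2] = 8 + -5 = 3) = -3 (attained at k = 0)
  C[2][0] = min over k of (A[2][0] + B[0][0] = -2 + 7 = 5, A[2][1] + B[1][0] = 6 + 7 = 13, A[2][2] + B[2][0] = -2 + -1 = -3) = -3 (attained at k = 2)
  C[2][1] = min over k of (A[2][0] + B[0][1] = -2 + 6 = 4, A[2][1] + B[1][1] = 6 + 2 = 8, A[2][2] + B[2][1] = -2 + 3 = 1) = 1 (attained at k = 2)
  C[2][2] = min over k of (A[2][0] + B[0][2] = -2 + 1 = -1, A[2][1] + B[1][2] = 6 + 3 = 9, A[2][2] + B[2][2] = -2 + -5 = -7) = -7 (attained at k = 2)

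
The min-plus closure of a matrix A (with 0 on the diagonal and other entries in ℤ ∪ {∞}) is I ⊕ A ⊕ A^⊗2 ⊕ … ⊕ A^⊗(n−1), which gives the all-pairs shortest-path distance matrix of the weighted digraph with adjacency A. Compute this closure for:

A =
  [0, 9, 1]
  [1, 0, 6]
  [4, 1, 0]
Closure =
  [0, 2, 1]
  [1, 0, 2]
  [2, 1, 0]

This is the Floyd-Warshall all-pairs shortest-path computation. For each intermediate vertex k = 0, 1, …, 2, update dist[i][j] ← min(dist[i][j], dist[i][k] + dist[k][j]). The final matrix gives, for each (i, j), the minimum total weight of any directed path from i to j (possibly empty when i = j).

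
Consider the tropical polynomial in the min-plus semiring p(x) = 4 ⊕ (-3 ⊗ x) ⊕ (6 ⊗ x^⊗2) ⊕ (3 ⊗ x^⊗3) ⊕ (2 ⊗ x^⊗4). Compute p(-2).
p(-2) = -6

A tropical monomial a ⊗ x^⊗i evaluates to a + i · x. Evaluating each term at x = -2:
  Term 0 contributes 4 + 0 · -2 = 4
  Term 1 contributes -3 + 1 · -2 = -5
  Term 2 contributes 6 + 2 · -2 = 2
  Term 3 contributes 3 + 3 · -2 = -3
  Term 4 contributes 2 + 4 · -2 = -6
p(-2) = ⊕ of these = min[4, -5, 2, -3, -6] = -6.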